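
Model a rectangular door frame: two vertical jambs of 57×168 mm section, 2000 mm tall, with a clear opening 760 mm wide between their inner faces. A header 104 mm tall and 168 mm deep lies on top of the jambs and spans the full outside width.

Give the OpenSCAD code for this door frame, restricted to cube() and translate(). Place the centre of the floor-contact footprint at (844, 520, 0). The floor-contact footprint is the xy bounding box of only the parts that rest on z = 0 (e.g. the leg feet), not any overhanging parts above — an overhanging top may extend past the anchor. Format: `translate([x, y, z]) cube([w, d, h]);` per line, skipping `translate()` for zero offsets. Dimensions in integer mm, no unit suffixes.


translate([407, 436, 0]) cube([57, 168, 2000]);
translate([1224, 436, 0]) cube([57, 168, 2000]);
translate([407, 436, 2000]) cube([874, 168, 104]);


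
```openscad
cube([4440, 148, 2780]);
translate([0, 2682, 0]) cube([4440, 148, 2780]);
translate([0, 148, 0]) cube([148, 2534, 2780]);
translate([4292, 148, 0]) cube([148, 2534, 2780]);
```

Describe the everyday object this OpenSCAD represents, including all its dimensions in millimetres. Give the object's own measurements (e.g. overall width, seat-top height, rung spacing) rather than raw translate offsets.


The wall frame of a small rectangular building: four walls, each 2780 mm tall and 148 mm thick, enclosing a footprint 4440 mm (x) by 2830 mm (y) outside-to-outside, with no floor or roof. The front and back walls (the −y and +y sides) span the full width; the two side walls fit between them.


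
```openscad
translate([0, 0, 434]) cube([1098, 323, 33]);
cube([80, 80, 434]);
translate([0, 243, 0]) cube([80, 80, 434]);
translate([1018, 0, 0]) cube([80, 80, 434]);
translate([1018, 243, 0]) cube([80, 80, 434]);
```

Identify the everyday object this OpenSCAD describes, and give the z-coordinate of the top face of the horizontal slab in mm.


A bench. The seat-top height is 467 mm.

A long slab on four corner posts — a bench. The slab sits at z = 434 with thickness 33, so the top is 434 + 33 = 467 mm.


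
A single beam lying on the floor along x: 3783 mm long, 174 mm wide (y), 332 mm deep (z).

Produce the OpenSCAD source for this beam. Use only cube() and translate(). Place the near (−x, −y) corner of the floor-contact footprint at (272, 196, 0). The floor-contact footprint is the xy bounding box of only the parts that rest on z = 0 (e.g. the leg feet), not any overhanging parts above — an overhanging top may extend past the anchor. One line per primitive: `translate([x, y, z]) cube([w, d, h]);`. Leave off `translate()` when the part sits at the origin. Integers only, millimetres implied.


translate([272, 196, 0]) cube([3783, 174, 332]);


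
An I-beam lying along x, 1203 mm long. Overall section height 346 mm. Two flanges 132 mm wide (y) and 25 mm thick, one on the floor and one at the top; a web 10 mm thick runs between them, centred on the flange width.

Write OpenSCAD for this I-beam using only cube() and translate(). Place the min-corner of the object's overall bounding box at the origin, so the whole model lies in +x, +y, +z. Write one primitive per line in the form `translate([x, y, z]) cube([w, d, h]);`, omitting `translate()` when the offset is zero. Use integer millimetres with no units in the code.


cube([1203, 132, 25]);
translate([0, 61, 25]) cube([1203, 10, 296]);
translate([0, 0, 321]) cube([1203, 132, 25]);


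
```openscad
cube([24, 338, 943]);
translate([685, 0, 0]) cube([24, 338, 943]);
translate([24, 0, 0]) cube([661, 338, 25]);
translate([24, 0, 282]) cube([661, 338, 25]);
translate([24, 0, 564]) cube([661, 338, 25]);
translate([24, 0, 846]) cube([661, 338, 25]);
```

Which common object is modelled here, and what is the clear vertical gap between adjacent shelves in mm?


A bookshelf. The clear shelf gap is 257 mm.

Two tall side panels with 4 horizontal boards between them — a bookshelf. The first two shelf undersides are at z = 0 and z = 282; with shelf thickness 25, the clear gap is 282 − 0 − 25 = 257 mm.


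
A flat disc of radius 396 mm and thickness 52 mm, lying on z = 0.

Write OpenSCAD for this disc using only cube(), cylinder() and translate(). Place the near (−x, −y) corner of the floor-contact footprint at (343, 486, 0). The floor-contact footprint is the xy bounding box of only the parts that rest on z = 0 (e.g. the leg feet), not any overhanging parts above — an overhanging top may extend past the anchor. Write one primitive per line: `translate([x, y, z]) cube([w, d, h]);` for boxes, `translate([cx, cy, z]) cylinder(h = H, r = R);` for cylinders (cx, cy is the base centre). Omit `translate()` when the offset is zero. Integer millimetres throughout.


translate([739, 882, 0]) cylinder(h = 52, r = 396);


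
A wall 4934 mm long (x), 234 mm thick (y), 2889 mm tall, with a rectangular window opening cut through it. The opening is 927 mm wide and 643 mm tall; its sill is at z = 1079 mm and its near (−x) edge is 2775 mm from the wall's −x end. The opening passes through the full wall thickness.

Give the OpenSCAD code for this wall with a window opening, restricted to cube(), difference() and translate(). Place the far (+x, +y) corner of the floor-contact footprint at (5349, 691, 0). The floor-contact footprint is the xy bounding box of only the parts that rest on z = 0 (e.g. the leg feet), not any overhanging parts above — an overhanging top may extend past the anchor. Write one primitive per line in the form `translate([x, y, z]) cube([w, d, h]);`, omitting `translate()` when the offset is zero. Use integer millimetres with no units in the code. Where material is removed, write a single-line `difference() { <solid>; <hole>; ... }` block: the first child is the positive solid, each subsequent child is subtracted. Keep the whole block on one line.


difference() { translate([415, 457, 0]) cube([4934, 234, 2889]); translate([3190, 457, 1079]) cube([927, 234, 643]); }


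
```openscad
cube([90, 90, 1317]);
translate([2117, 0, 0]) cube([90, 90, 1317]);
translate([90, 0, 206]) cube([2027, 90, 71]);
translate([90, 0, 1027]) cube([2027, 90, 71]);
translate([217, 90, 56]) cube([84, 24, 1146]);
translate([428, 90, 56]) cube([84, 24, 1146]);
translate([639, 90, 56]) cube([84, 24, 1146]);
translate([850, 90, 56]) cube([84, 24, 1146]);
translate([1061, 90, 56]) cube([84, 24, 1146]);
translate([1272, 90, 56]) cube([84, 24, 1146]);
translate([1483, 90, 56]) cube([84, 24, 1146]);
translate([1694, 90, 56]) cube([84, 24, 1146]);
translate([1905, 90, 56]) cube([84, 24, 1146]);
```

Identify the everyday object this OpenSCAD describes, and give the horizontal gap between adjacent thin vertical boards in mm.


A fence section. The picket gap is 127 mm.

Two posts, two rails, 9 pickets — a fence section. Span 2027 mm holds 9 pickets of 84 mm with 10 equal gaps: ⌊(2027 − 9·84) / 10⌋ = 127 mm.


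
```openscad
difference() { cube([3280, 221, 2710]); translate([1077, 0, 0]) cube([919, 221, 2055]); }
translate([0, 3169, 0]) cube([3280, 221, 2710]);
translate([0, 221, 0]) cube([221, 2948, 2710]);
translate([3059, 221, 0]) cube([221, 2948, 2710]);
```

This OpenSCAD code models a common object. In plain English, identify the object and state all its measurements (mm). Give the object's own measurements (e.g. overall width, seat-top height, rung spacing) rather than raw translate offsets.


A single room: four walls, each 2710 mm tall and 221 mm thick, enclosing an outside footprint 3280×3390 mm (x × y), no floor or roof. The front and back walls (−y and +y sides) run the full x-width; the side walls fit between their inner faces. A door opening 919 mm wide and 2055 mm tall is cut through the front wall from the floor up, its −x edge 1077 mm from the wall's −x end.


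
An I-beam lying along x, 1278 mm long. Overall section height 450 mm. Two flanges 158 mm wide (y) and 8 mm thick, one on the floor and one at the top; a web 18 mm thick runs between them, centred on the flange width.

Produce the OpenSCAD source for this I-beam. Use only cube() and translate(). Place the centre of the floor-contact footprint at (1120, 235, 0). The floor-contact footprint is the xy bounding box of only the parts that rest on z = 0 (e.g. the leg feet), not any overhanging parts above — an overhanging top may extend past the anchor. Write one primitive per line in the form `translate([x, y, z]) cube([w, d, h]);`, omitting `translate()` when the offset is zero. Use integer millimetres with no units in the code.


translate([481, 156, 0]) cube([1278, 158, 8]);
translate([481, 226, 8]) cube([1278, 18, 434]);
translate([481, 156, 442]) cube([1278, 158, 8]);


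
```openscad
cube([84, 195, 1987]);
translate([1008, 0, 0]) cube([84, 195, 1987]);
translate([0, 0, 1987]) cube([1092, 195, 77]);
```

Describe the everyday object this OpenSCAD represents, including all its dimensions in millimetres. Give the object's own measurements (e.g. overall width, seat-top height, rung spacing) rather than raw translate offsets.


A door frame. The clear opening is 924 mm wide and 1987 mm high. Two 84 mm wide jambs, 195 mm deep, stand either side of the opening from the floor to the top of the opening. A 77 mm thick head sits across the top of both jambs, spanning the full outside width of the frame.


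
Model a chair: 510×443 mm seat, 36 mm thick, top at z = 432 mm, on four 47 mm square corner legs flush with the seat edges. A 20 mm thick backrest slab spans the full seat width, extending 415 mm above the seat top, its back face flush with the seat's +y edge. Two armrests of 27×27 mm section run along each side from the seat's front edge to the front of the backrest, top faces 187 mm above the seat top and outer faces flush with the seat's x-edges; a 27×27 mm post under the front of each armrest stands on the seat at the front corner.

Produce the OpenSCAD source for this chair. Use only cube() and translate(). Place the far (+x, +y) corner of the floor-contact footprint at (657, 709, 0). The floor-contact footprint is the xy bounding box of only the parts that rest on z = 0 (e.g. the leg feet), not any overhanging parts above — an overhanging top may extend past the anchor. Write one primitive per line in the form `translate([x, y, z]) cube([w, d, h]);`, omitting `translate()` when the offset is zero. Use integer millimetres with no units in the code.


translate([147, 266, 396]) cube([510, 443, 36]);
translate([147, 266, 0]) cube([47, 47, 396]);
translate([610, 266, 0]) cube([47, 47, 396]);
translate([147, 662, 0]) cube([47, 47, 396]);
translate([610, 662, 0]) cube([47, 47, 396]);
translate([147, 689, 432]) cube([510, 20, 415]);
translate([147, 266, 592]) cube([27, 423, 27]);
translate([630, 266, 592]) cube([27, 423, 27]);
translate([147, 266, 432]) cube([27, 27, 160]);
translate([630, 266, 432]) cube([27, 27, 160]);


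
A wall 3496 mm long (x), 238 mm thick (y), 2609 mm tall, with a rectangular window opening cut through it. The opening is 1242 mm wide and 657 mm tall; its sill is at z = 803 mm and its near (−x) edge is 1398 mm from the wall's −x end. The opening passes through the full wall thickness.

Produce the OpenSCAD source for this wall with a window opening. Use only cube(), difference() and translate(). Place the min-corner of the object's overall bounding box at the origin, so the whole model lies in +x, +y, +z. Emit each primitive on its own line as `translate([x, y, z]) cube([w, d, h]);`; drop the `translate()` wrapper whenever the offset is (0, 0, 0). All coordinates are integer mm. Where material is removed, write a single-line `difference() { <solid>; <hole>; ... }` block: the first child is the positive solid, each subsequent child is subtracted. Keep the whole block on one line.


difference() { cube([3496, 238, 2609]); translate([1398, 0, 803]) cube([1242, 238, 657]); }


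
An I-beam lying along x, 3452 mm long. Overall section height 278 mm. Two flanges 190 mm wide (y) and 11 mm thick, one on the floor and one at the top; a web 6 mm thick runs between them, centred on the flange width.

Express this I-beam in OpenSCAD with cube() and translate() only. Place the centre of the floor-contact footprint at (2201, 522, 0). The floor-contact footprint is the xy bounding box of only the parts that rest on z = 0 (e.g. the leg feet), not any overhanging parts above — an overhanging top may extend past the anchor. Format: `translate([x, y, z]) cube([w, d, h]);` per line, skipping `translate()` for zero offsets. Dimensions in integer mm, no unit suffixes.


translate([475, 427, 0]) cube([3452, 190, 11]);
translate([475, 519, 11]) cube([3452, 6, 256]);
translate([475, 427, 267]) cube([3452, 190, 11]);


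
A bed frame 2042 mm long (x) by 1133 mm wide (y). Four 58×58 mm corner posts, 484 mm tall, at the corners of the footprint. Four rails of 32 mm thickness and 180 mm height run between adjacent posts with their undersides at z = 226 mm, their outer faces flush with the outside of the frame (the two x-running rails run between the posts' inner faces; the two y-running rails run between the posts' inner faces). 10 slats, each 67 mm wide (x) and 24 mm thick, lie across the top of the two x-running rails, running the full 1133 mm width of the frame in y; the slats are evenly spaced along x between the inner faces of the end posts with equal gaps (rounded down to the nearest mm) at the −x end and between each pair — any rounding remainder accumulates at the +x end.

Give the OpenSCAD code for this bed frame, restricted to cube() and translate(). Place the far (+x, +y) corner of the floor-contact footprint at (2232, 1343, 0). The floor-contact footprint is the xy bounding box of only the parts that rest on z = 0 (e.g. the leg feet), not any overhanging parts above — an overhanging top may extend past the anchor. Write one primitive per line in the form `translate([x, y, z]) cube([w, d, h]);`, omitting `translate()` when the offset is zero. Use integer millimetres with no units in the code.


// slat z = rail_z + rail_h = 226 + 180 = 406
// slat gap = ⌊(1926 − 10·67) / 11⌋ = 114
translate([190, 210, 0]) cube([58, 58, 484]);
translate([190, 1285, 0]) cube([58, 58, 484]);
translate([2174, 210, 0]) cube([58, 58, 484]);
translate([2174, 1285, 0]) cube([58, 58, 484]);
translate([248, 210, 226]) cube([1926, 32, 180]);
translate([248, 1311, 226]) cube([1926, 32, 180]);
translate([190, 268, 226]) cube([32, 1017, 180]);
translate([2200, 268, 226]) cube([32, 1017, 180]);
translate([362, 210, 406]) cube([67, 1133, 24]);
translate([543, 210, 406]) cube([67, 1133, 24]);
translate([724, 210, 406]) cube([67, 1133, 24]);
translate([905, 210, 406]) cube([67, 1133, 24]);
translate([1086, 210, 406]) cube([67, 1133, 24]);
translate([1267, 210, 406]) cube([67, 1133, 24]);
translate([1448, 210, 406]) cube([67, 1133, 24]);
translate([1629, 210, 406]) cube([67, 1133, 24]);
translate([1810, 210, 406]) cube([67, 1133, 24]);
translate([1991, 210, 406]) cube([67, 1133, 24]);


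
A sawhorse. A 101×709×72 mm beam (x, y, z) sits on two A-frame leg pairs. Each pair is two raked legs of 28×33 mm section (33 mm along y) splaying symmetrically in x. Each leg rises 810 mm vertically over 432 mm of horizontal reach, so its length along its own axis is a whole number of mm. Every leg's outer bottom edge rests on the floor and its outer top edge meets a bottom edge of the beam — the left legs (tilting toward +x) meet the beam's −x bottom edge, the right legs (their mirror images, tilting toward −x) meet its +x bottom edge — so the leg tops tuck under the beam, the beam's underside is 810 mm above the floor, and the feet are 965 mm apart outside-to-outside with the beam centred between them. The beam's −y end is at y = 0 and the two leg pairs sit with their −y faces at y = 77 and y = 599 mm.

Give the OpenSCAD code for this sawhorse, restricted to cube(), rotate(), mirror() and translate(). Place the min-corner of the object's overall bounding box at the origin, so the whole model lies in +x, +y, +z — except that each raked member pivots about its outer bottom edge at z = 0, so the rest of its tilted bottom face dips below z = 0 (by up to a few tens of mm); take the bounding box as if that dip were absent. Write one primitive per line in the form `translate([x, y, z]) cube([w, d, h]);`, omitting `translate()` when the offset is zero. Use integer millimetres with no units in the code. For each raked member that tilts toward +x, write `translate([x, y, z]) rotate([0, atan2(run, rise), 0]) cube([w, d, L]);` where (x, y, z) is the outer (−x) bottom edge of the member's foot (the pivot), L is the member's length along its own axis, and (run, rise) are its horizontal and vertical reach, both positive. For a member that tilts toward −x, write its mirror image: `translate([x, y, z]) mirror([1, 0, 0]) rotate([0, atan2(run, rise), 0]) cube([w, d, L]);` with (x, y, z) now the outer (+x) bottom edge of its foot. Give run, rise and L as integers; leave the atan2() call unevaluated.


translate([432, 0, 810]) cube([101, 709, 72]);
translate([0, 77, 0]) rotate([0, atan2(432, 810), 0]) cube([28, 33, 918]);
translate([965, 77, 0]) mirror([1, 0, 0]) rotate([0, atan2(432, 810), 0]) cube([28, 33, 918]);
translate([0, 599, 0]) rotate([0, atan2(432, 810), 0]) cube([28, 33, 918]);
translate([965, 599, 0]) mirror([1, 0, 0]) rotate([0, atan2(432, 810), 0]) cube([28, 33, 918]);


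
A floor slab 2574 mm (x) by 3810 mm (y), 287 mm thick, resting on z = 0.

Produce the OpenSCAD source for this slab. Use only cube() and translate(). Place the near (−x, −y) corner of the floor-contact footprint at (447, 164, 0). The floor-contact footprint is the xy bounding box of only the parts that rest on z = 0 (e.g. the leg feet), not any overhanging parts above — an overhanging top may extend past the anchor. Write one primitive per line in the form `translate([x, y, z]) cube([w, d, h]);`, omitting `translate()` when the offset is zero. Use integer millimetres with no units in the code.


translate([447, 164, 0]) cube([2574, 3810, 287]);


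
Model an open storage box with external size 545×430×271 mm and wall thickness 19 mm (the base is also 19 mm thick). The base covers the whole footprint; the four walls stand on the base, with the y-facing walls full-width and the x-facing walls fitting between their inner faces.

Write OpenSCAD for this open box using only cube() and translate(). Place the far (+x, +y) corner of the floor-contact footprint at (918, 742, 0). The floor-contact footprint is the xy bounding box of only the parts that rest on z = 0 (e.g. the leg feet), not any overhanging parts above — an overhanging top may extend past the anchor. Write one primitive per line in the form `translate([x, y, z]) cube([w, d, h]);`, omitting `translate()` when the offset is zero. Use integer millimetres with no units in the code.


translate([373, 312, 0]) cube([545, 430, 19]);
translate([373, 312, 19]) cube([545, 19, 252]);
translate([373, 723, 19]) cube([545, 19, 252]);
translate([373, 331, 19]) cube([19, 392, 252]);
translate([899, 331, 19]) cube([19, 392, 252]);


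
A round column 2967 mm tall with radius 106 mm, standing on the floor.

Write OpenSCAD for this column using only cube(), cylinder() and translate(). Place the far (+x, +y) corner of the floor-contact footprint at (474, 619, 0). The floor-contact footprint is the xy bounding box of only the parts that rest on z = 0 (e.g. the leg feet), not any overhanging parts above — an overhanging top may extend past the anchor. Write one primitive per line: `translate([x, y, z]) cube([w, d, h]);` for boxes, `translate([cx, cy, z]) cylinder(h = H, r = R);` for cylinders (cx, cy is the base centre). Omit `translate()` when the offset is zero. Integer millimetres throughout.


translate([368, 513, 0]) cylinder(h = 2967, r = 106);


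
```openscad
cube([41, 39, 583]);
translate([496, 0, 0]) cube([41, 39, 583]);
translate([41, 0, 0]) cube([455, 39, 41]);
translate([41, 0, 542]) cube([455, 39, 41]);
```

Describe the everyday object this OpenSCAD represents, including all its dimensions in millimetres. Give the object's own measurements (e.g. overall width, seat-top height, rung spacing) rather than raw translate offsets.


A rectangular picture frame lying in the x–z plane (depth along y). The opening is 455 mm wide (x) by 501 mm tall (z), surrounded by a border 41 mm wide on all four sides. The frame is 39 mm deep and is made of two full-height vertical stiles with two horizontal rails fitted between them.


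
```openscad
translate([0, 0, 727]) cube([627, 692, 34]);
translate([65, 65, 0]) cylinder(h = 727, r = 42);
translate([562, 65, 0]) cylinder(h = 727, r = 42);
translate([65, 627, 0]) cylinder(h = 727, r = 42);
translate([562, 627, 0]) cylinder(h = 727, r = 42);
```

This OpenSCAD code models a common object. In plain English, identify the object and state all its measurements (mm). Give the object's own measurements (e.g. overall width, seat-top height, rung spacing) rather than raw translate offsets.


A table: top 627 mm (x) × 692 mm (y), 34 mm thick, upper face at z = 761 mm, on four round legs of 84 mm diameter, each leg's bounding box inset 23 mm from the nearest pair of top edges from z = 0 to the bottom of the top.


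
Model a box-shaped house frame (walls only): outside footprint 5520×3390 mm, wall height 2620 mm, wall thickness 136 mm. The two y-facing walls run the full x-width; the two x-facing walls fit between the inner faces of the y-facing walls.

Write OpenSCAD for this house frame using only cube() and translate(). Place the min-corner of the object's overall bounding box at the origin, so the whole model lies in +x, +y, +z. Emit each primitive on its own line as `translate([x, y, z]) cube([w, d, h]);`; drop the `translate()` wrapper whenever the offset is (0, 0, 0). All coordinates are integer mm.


cube([5520, 136, 2620]);
translate([0, 3254, 0]) cube([5520, 136, 2620]);
translate([0, 136, 0]) cube([136, 3118, 2620]);
translate([5384, 136, 0]) cube([136, 3118, 2620]);


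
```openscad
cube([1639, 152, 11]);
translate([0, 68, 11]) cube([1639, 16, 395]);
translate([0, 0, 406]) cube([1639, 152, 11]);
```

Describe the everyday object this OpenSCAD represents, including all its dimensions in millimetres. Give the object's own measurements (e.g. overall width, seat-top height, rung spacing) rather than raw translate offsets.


An I-beam lying along x, 1639 mm long. Overall section height 417 mm. Two flanges 152 mm wide (y) and 11 mm thick, one on the floor and one at the top; a web 16 mm thick runs between them, centred on the flange width.


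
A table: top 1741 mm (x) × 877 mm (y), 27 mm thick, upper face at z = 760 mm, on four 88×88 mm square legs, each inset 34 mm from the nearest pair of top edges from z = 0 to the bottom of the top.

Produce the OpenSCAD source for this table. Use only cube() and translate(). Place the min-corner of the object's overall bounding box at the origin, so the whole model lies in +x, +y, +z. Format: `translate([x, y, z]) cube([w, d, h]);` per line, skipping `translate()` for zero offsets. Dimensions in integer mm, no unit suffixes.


// leg_h = 760 - 27 = 733
translate([0, 0, 733]) cube([1741, 877, 27]);
translate([34, 34, 0]) cube([88, 88, 733]);
translate([1619, 34, 0]) cube([88, 88, 733]);
translate([34, 755, 0]) cube([88, 88, 733]);
translate([1619, 755, 0]) cube([88, 88, 733]);


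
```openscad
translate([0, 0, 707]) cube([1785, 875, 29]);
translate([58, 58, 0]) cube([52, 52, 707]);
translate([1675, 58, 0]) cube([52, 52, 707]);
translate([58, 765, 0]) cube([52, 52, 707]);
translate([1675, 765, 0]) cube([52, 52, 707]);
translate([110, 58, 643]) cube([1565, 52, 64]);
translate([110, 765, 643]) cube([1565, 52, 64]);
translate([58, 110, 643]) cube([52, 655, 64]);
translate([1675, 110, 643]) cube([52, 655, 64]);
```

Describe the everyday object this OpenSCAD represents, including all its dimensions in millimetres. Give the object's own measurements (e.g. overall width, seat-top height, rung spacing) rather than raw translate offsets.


A rectangular dining table. The top is 1785×875×29 mm with its upper surface at z = 736 mm. It stands on four 52×52 mm square legs, each inset 58 mm from the nearest pair of top edges, running from the floor to the underside of the top. Four apron rails, 52 mm thick and 64 mm tall, run between adjacent legs with their top edges flush with the underside of the top and their outer faces flush with the legs' outer faces.


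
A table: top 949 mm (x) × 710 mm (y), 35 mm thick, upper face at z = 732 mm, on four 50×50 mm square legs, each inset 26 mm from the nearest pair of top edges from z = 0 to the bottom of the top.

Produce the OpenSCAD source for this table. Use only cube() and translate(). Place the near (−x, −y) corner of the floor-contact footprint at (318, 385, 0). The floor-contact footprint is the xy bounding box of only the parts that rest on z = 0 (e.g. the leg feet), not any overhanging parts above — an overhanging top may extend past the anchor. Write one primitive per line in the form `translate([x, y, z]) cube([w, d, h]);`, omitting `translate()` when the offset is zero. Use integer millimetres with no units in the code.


translate([292, 359, 697]) cube([949, 710, 35]);
translate([318, 385, 0]) cube([50, 50, 697]);
translate([1165, 385, 0]) cube([50, 50, 697]);
translate([318, 993, 0]) cube([50, 50, 697]);
translate([1165, 993, 0]) cube([50, 50, 697]);


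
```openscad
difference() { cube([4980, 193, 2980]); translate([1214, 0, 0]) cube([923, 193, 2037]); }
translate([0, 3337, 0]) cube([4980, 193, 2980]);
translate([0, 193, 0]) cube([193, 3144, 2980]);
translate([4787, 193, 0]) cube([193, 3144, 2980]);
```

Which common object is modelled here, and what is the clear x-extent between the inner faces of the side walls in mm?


A single room. The interior width is 4594 mm.

Four walls enclosing a rectangle with a door in the front wall — a room. Outside width 4980 minus two 193 mm walls gives 4594 mm.


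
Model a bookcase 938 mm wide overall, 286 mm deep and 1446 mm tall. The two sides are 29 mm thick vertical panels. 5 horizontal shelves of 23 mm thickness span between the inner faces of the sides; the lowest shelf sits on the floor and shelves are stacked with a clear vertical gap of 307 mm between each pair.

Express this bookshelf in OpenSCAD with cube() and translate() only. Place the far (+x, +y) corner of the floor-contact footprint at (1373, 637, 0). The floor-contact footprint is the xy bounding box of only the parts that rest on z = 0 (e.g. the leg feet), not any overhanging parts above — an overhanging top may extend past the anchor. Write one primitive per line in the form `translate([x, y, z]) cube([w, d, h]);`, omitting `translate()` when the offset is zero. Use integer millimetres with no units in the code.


translate([435, 351, 0]) cube([29, 286, 1446]);
translate([1344, 351, 0]) cube([29, 286, 1446]);
translate([464, 351, 0]) cube([880, 286, 23]);
translate([464, 351, 330]) cube([880, 286, 23]);
translate([464, 351, 660]) cube([880, 286, 23]);
translate([464, 351, 990]) cube([880, 286, 23]);
translate([464, 351, 1320]) cube([880, 286, 23]);


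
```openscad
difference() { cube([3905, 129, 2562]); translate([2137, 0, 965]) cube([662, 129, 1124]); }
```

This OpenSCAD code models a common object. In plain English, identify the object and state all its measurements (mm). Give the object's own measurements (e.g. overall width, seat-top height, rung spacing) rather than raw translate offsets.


A wall 3905 mm long (x), 129 mm thick (y), 2562 mm tall, with a rectangular window opening cut through it. The opening is 662 mm wide and 1124 mm tall; its sill is at z = 965 mm and its near (−x) edge is 2137 mm from the wall's −x end. The opening passes through the full wall thickness.


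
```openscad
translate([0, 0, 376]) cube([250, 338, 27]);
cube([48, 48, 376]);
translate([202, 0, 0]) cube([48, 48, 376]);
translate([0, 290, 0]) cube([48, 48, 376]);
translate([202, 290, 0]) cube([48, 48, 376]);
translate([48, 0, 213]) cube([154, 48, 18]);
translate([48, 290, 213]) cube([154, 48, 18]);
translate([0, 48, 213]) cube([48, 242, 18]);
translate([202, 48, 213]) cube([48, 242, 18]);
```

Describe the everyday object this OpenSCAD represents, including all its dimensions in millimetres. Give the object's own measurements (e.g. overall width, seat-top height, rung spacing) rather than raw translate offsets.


A simple wooden stool: a rectangular seat 250 mm (x) by 338 mm (y), 27 mm thick, top face at z = 403 mm, on four square legs, each 48×48 mm in cross-section. The legs rest on z = 0, each flush with a corner of the seat. Four stretchers, 48 mm wide and 18 mm tall, connect adjacent legs with their undersides at z = 213 mm, each running between the inner faces of the legs it joins and aligned with the legs' outer faces on the other axis.


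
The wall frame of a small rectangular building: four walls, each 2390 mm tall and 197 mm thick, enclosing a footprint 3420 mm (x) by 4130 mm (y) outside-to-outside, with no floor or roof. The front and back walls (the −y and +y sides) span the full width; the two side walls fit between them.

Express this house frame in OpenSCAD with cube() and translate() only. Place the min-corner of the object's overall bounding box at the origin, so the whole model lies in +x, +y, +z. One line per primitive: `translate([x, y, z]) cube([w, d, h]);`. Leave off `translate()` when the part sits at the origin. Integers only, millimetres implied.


cube([3420, 197, 2390]);
translate([0, 3933, 0]) cube([3420, 197, 2390]);
translate([0, 197, 0]) cube([197, 3736, 2390]);
translate([3223, 197, 0]) cube([197, 3736, 2390]);


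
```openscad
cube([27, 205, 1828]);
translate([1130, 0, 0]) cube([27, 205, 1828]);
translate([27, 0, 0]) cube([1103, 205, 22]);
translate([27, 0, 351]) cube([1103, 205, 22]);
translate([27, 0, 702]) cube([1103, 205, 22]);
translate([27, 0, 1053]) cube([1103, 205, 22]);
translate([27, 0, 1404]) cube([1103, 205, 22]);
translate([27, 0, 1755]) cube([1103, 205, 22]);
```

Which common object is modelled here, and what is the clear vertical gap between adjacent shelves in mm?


A bookshelf. The clear shelf gap is 329 mm.

Two tall side panels with 6 horizontal boards between them — a bookshelf. The first two shelf undersides are at z = 0 and z = 351; with shelf thickness 22, the clear gap is 351 − 0 − 22 = 329 mm.


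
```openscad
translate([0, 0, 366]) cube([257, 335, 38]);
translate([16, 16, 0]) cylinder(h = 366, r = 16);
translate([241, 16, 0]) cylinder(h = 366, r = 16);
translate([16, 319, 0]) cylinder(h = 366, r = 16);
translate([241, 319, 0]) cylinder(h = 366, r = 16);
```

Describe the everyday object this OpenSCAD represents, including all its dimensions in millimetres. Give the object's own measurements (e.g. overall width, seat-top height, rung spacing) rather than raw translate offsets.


A four-legged stool. The seat is a 257×335×38 mm slab whose top surface is at z = 404 mm; four round legs, each 32 mm in diameter, run from the floor (z = 0) to the underside of the seat, each leg's axis is inset half a diameter from the nearest pair of seat edges (so the leg's bounding box is flush with the corner).


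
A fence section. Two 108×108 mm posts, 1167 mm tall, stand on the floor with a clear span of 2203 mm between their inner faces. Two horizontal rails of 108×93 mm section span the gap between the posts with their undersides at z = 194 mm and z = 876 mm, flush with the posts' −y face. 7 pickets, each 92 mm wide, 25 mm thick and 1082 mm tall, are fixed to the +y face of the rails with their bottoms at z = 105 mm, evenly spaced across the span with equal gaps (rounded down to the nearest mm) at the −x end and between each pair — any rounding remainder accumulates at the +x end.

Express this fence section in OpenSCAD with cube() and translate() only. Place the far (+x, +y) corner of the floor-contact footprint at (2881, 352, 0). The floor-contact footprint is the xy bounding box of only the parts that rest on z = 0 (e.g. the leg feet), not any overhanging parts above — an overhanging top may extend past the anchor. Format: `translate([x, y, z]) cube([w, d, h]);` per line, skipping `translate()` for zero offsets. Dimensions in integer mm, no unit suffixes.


translate([462, 244, 0]) cube([108, 108, 1167]);
translate([2773, 244, 0]) cube([108, 108, 1167]);
translate([570, 244, 194]) cube([2203, 108, 93]);
translate([570, 244, 876]) cube([2203, 108, 93]);
translate([764, 352, 105]) cube([92, 25, 1082]);
translate([1050, 352, 105]) cube([92, 25, 1082]);
translate([1336, 352, 105]) cube([92, 25, 1082]);
translate([1622, 352, 105]) cube([92, 25, 1082]);
translate([1908, 352, 105]) cube([92, 25, 1082]);
translate([2194, 352, 105]) cube([92, 25, 1082]);
translate([2480, 352, 105]) cube([92, 25, 1082]);


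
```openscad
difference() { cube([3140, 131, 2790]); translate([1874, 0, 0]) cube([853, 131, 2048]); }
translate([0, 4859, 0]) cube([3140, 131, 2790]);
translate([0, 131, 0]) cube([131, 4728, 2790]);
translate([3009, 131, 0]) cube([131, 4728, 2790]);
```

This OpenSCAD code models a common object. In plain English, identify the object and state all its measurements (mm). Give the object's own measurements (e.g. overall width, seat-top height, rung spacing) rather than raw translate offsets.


A single room: four walls, each 2790 mm tall and 131 mm thick, enclosing an outside footprint 3140×4990 mm (x × y), no floor or roof. The front and back walls (−y and +y sides) run the full x-width; the side walls fit between their inner faces. A door opening 853 mm wide and 2048 mm tall is cut through the front wall from the floor up, its −x edge 1874 mm from the wall's −x end.


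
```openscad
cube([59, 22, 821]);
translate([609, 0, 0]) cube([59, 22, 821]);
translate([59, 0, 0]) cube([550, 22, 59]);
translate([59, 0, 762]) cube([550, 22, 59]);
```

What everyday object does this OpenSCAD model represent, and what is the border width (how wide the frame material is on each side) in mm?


A picture frame. The border width is 59 mm.

Four thin pieces enclosing a rectangular opening — a picture frame. The two full-height stiles are 821 mm tall; the top rail sits at z = 762 and is 59 mm tall, so the border above the opening is 821 − 762 = 59 mm, matching the stile x-width.


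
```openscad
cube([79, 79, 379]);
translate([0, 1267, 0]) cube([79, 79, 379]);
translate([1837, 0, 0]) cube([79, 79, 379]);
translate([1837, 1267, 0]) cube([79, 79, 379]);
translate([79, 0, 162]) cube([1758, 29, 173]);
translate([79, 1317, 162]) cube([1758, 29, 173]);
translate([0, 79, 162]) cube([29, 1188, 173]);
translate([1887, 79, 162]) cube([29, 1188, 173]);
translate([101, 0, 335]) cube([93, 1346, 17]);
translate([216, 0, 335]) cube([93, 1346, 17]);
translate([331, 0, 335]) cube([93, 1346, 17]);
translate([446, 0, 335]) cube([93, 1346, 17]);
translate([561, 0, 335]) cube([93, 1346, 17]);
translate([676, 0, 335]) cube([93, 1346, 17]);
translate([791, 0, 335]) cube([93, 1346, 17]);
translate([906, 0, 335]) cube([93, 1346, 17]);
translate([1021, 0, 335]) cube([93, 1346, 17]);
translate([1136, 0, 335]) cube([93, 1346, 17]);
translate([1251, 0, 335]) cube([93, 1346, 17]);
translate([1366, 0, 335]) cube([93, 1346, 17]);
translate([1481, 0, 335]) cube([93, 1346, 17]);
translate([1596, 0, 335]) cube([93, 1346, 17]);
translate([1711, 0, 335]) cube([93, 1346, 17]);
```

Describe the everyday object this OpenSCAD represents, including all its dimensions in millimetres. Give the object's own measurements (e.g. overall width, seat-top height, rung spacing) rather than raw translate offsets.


A bed frame 1916 mm long (x) by 1346 mm wide (y). Four 79×79 mm corner posts, 379 mm tall, at the corners of the footprint. Four rails of 29 mm thickness and 173 mm height run between adjacent posts with their undersides at z = 162 mm, their outer faces flush with the outside of the frame (the two x-running rails run between the posts' inner faces; the two y-running rails run between the posts' inner faces). 15 slats, each 93 mm wide (x) and 17 mm thick, lie across the top of the two x-running rails, running the full 1346 mm width of the frame in y; along x they sit between the end posts with a 22 mm gap after the −x posts and between neighbouring slats, leaving 33 mm before the +x posts.


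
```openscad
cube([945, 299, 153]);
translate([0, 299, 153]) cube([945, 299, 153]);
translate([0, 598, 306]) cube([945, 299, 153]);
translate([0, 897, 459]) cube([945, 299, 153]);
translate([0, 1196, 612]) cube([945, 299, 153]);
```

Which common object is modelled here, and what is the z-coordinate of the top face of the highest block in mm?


A staircase. The total rise is 765 mm.

5 identical blocks, each offset up and back from the previous — a staircase. Each step is 153 mm tall and there are 5 of them, so the total rise is 5 × 153 = 765 mm.


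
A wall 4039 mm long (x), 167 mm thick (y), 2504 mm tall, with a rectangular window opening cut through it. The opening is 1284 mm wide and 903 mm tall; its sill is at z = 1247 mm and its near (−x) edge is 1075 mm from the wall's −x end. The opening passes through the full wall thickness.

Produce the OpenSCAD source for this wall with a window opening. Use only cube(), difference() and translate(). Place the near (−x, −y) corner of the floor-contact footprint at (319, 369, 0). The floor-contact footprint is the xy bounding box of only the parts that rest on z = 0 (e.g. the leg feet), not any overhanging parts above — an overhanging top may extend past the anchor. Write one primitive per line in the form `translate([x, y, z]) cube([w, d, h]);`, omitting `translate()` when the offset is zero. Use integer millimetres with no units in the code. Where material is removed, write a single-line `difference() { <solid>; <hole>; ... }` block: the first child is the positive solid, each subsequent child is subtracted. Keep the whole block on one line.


difference() { translate([319, 369, 0]) cube([4039, 167, 2504]); translate([1394, 369, 1247]) cube([1284, 167, 903]); }


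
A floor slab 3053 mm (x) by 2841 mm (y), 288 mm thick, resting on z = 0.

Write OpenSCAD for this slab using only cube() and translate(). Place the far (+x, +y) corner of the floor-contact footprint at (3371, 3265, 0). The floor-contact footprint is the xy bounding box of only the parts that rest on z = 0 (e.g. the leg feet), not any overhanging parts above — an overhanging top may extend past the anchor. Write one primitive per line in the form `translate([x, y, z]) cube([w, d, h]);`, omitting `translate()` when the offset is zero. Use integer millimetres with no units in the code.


translate([318, 424, 0]) cube([3053, 2841, 288]);


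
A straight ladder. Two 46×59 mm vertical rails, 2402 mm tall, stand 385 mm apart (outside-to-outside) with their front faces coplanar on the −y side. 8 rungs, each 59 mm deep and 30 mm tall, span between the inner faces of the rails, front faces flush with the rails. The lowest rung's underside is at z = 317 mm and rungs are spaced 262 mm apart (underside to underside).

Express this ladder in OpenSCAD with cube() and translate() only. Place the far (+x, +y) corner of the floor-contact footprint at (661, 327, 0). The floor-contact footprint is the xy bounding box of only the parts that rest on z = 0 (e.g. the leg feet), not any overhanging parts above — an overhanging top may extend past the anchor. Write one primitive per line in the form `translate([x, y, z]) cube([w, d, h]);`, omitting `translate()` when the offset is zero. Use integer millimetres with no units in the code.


// rung span = 385 - 2*46 = 293
// rung[k] z = 317 + k*262
translate([276, 268, 0]) cube([46, 59, 2402]);
translate([615, 268, 0]) cube([46, 59, 2402]);
translate([322, 268, 317]) cube([293, 59, 30]);
translate([322, 268, 579]) cube([293, 59, 30]);
translate([322, 268, 841]) cube([293, 59, 30]);
translate([322, 268, 1103]) cube([293, 59, 30]);
translate([322, 268, 1365]) cube([293, 59, 30]);
translate([322, 268, 1627]) cube([293, 59, 30]);
translate([322, 268, 1889]) cube([293, 59, 30]);
translate([322, 268, 2151]) cube([293, 59, 30]);


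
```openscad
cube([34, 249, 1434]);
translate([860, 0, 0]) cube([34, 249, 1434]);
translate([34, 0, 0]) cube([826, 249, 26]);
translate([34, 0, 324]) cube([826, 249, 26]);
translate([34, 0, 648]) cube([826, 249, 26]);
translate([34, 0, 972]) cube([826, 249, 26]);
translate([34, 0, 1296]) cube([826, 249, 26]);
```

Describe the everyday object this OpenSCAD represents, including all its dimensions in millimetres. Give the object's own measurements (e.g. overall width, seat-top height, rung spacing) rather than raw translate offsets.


An open bookshelf. Two side panels, each 34 mm thick, 249 mm deep and 1434 mm tall, stand 894 mm apart (outside-to-outside). Between them sit 5 shelves, each 26 mm thick and 249 mm deep, spanning the full gap between the sides. The bottom shelf rests on the floor (its underside at z = 0) and the clear gap between one shelf's top and the next shelf's underside is 298 mm.
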